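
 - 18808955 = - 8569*2195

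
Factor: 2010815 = 5^1*31^1*12973^1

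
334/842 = 167/421 = 0.40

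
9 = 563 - 554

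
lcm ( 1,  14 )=14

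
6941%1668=269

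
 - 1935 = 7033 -8968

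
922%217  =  54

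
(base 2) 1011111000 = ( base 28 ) R4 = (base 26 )136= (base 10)760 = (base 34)mc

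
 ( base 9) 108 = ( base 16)59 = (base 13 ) 6B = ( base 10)89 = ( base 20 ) 49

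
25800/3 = 8600 = 8600.00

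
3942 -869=3073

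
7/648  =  7/648 = 0.01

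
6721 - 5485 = 1236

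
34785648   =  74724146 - 39938498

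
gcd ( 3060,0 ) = 3060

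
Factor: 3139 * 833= 2614787 = 7^2*17^1*43^1 * 73^1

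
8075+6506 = 14581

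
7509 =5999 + 1510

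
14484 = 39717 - 25233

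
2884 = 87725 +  - 84841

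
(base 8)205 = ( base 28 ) 4l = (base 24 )5D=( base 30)4D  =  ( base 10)133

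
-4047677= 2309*( - 1753)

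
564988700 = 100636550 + 464352150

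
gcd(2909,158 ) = 1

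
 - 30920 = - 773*40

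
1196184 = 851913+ 344271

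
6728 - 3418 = 3310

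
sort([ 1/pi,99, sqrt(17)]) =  [ 1/pi,sqrt(17),99] 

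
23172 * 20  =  463440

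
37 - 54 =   -  17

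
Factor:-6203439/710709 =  - 3^2 * 11^1*241^( - 1)*983^(-1 ) *20887^1 = - 2067813/236903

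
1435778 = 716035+719743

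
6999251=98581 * 71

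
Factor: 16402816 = 2^7 * 128147^1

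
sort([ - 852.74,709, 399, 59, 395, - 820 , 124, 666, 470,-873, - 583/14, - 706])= [ - 873, -852.74, - 820  , - 706, - 583/14, 59,124, 395,399, 470, 666, 709 ]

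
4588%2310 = 2278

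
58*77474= 4493492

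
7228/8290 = 3614/4145 = 0.87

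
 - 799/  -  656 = 1 +143/656 = 1.22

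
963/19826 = 963/19826 = 0.05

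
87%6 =3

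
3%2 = 1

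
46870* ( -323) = -15139010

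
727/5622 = 727/5622 = 0.13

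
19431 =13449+5982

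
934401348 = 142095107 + 792306241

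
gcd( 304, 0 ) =304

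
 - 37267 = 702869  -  740136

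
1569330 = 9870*159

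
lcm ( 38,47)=1786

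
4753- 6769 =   -  2016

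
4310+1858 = 6168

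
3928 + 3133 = 7061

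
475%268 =207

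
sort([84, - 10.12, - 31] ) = [ - 31,-10.12,84]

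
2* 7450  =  14900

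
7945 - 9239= - 1294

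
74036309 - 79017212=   -  4980903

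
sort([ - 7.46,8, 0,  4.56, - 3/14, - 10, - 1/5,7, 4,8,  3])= [ - 10, - 7.46 , - 3/14, - 1/5 , 0, 3,4, 4.56, 7, 8,8]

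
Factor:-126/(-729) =14/81 = 2^1*3^( - 4) *7^1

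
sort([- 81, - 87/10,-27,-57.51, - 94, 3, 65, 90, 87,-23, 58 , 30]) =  [ - 94, - 81,  -  57.51, - 27, - 23, - 87/10, 3,30, 58,65,87, 90 ]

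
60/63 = 20/21 =0.95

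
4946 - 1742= 3204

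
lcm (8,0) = 0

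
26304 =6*4384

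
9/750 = 3/250 = 0.01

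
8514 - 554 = 7960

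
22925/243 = 94 + 83/243 = 94.34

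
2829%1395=39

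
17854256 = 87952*203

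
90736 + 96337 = 187073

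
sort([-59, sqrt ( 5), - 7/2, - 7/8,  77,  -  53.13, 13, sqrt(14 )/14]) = [- 59, - 53.13, - 7/2,- 7/8, sqrt(14 )/14, sqrt( 5), 13, 77]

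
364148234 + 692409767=1056558001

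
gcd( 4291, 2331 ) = 7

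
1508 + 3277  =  4785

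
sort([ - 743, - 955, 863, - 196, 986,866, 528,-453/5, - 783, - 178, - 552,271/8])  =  [ - 955,  -  783, - 743, - 552, - 196, - 178, - 453/5,271/8 , 528,  863, 866, 986]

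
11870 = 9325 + 2545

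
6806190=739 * 9210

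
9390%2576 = 1662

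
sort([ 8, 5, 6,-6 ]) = [ - 6, 5,6, 8]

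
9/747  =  1/83=0.01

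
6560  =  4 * 1640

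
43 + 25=68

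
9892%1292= 848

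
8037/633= 2679/211 = 12.70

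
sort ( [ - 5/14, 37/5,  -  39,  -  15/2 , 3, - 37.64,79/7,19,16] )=[ - 39, - 37.64, - 15/2, - 5/14, 3,37/5,79/7,  16, 19 ]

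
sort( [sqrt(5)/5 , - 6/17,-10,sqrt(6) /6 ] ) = [ - 10, - 6/17, sqrt (6)/6, sqrt(5 )/5]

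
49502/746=66+133/373 = 66.36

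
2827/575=4 + 527/575 = 4.92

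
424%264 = 160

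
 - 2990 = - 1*2990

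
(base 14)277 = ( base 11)412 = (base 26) J3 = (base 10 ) 497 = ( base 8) 761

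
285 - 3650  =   - 3365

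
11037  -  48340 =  - 37303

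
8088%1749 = 1092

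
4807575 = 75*64101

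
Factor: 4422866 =2^1*7^1 * 61^1*5179^1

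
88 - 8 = 80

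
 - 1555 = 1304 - 2859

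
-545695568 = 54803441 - 600499009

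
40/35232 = 5/4404= 0.00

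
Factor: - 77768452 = - 2^2*1171^1*16603^1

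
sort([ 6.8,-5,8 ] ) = [ - 5,6.8,8 ]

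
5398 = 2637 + 2761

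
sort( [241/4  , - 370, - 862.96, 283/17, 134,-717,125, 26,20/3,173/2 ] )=[ -862.96, - 717, - 370,20/3 , 283/17, 26,241/4,173/2,  125,134]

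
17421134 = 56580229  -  39159095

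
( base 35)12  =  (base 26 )1b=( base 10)37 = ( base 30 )17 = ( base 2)100101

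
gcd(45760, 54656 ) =64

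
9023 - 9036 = -13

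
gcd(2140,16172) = 4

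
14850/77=192 + 6/7 = 192.86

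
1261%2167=1261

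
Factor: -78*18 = -1404 = - 2^2 * 3^3 * 13^1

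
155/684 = 155/684 = 0.23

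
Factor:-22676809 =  - 22676809^1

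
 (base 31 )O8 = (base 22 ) 1C4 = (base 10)752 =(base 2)1011110000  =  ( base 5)11002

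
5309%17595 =5309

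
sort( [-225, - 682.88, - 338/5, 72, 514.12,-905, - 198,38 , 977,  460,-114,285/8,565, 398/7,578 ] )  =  [ - 905, - 682.88, - 225, - 198, - 114, - 338/5, 285/8,38,398/7,72 , 460,514.12, 565,578,977] 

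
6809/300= 6809/300  =  22.70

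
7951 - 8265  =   - 314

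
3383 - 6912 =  - 3529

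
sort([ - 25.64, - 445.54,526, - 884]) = [ - 884, - 445.54, - 25.64 , 526]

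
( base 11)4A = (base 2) 110110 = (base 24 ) 26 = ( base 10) 54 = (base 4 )312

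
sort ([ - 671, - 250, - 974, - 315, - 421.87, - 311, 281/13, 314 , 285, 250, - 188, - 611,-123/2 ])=[ - 974, -671, - 611, - 421.87, - 315,-311, - 250,-188, - 123/2, 281/13,  250 , 285, 314] 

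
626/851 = 626/851 = 0.74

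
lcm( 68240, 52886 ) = 2115440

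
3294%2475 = 819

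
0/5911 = 0 = 0.00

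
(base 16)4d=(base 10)77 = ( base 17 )49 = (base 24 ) 35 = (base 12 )65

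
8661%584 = 485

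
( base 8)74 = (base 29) 22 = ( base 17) 39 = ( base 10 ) 60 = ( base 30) 20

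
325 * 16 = 5200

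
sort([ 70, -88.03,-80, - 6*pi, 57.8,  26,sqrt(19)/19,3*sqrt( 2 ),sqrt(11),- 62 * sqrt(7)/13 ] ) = [ -88.03  ,-80, - 6*pi,  -  62*sqrt(7)/13,  sqrt (19)/19, sqrt ( 11 ),3*sqrt(2), 26, 57.8, 70] 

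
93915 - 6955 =86960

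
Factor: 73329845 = 5^1*541^1* 27109^1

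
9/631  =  9/631= 0.01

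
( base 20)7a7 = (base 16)bbf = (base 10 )3007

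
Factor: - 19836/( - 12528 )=19/12  =  2^(  -  2 )*3^( - 1)*19^1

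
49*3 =147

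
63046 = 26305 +36741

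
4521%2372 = 2149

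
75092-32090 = 43002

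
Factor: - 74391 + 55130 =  - 19261 = - 11^1*17^1*103^1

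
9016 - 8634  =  382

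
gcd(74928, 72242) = 2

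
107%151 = 107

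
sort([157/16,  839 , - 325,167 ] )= [ - 325, 157/16 , 167, 839 ]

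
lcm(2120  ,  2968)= 14840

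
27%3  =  0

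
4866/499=4866/499= 9.75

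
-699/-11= 63+6/11 = 63.55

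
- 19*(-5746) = 109174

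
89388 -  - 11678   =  101066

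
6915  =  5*1383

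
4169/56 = 4169/56 = 74.45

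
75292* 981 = 73861452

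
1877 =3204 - 1327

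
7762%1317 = 1177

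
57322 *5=286610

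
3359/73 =46 + 1/73 = 46.01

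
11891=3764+8127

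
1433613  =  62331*23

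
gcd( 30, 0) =30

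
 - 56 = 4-60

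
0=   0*56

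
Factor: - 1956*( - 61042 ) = 119398152=2^3*3^1*23^1*163^1*1327^1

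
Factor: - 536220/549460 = -3^4*83^( - 1)= - 81/83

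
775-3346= -2571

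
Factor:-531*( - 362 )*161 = 2^1*3^2*7^1*23^1*59^1*181^1= 30947742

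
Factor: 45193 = 43^1*1051^1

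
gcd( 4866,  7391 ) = 1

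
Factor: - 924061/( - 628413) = 3^( - 1 )*347^1  *  2663^1 *209471^(-1 ) 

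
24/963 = 8/321=0.02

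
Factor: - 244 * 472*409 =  - 2^5 * 59^1* 61^1*409^1 = -47103712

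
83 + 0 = 83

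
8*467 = 3736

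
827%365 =97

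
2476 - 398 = 2078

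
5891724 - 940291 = 4951433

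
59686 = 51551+8135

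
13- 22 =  - 9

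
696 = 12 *58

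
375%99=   78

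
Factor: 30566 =2^1*17^1 * 29^1*31^1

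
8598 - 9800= - 1202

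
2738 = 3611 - 873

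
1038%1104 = 1038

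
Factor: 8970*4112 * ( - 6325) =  - 2^5*3^1*5^3*11^1 * 13^1*23^2 *257^1 = - 233295348000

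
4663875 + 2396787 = 7060662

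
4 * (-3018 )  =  -12072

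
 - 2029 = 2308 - 4337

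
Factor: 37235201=607^1*61343^1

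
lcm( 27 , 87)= 783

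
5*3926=19630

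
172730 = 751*230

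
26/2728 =13/1364 = 0.01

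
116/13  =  8 + 12/13  =  8.92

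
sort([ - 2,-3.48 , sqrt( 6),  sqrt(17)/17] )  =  [ - 3.48 ,-2 , sqrt(17)/17 , sqrt (6) ]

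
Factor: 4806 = 2^1*3^3*89^1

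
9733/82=9733/82 = 118.70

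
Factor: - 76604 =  - 2^2*11^1*1741^1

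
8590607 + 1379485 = 9970092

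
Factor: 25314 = 2^1*3^1 * 4219^1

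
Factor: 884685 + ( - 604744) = 279941 = 279941^1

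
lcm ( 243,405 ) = 1215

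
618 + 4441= 5059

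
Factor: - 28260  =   - 2^2*3^2 * 5^1*157^1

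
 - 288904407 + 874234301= 585329894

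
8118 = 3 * 2706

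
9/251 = 9/251 = 0.04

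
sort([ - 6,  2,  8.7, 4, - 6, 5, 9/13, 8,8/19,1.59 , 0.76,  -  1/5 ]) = [ - 6, - 6,-1/5, 8/19, 9/13,0.76 , 1.59 , 2, 4, 5, 8,  8.7]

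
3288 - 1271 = 2017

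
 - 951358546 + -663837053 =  - 1615195599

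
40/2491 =40/2491= 0.02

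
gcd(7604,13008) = 4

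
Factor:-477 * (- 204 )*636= 61887888 = 2^4 * 3^4*17^1*53^2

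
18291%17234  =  1057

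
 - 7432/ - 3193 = 7432/3193 = 2.33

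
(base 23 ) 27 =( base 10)53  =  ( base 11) 49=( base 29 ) 1o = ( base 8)65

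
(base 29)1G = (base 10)45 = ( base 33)1C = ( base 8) 55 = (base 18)29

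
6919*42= 290598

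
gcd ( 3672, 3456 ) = 216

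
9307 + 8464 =17771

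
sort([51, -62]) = [ - 62, 51 ] 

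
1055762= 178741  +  877021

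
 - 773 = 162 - 935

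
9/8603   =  9/8603 = 0.00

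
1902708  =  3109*612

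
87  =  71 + 16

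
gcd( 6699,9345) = 21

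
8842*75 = 663150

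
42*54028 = 2269176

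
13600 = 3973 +9627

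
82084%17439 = 12328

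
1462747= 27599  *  53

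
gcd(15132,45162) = 78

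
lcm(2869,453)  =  8607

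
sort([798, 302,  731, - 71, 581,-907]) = [-907, - 71,302,  581, 731,  798 ]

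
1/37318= 1/37318 = 0.00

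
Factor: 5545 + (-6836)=  -  1291  =  -1291^1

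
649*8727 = 5663823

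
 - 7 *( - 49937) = 349559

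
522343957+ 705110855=1227454812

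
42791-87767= -44976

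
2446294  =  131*18674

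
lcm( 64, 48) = 192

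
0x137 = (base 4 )10313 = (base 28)B3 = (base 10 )311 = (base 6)1235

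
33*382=12606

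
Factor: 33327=3^2*7^1 *23^2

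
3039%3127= 3039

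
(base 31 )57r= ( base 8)11671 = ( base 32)4TP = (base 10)5049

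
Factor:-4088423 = - 4088423^1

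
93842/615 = 152 + 362/615 = 152.59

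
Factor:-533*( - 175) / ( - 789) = -93275/789= - 3^( - 1 )*5^2*7^1*13^1 * 41^1*263^(-1)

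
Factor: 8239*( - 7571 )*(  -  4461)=3^1*7^1 * 11^1 * 67^1*107^1*113^1*1487^1 = 278265889209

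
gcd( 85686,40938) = 6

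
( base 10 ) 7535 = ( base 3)101100002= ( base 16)1D6F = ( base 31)7Q2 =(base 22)fcb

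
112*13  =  1456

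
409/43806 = 409/43806 = 0.01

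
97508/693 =97508/693= 140.70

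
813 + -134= 679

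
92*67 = 6164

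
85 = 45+40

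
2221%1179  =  1042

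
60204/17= 3541 + 7/17 = 3541.41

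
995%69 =29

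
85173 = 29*2937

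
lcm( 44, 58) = 1276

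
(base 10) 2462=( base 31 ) 2HD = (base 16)99e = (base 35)20c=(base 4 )212132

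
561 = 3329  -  2768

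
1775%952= 823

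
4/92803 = 4/92803=0.00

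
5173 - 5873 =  - 700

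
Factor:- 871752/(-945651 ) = 2^3 * 7^( - 2)*919^(- 1 )*5189^1  =  41512/45031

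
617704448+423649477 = 1041353925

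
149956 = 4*37489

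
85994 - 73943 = 12051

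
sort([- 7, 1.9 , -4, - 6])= [ - 7,-6 , - 4, 1.9]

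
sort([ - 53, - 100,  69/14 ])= [ - 100, - 53,69/14]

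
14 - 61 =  - 47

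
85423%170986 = 85423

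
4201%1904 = 393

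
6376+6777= 13153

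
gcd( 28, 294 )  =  14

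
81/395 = 81/395= 0.21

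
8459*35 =296065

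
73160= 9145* 8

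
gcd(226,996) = 2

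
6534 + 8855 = 15389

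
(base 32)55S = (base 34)4K4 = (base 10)5308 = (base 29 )691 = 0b1010010111100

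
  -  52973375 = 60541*(  -  875)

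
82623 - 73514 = 9109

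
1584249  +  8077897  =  9662146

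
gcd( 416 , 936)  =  104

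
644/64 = 161/16=10.06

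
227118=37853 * 6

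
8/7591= 8/7591 = 0.00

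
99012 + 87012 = 186024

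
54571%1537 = 776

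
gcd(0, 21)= 21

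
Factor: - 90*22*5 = -2^2*3^2*5^2*11^1= - 9900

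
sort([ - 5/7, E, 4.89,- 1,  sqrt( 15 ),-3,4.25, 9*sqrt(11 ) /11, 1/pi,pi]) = [-3, - 1,  -  5/7,  1/pi, 9*sqrt( 11)/11,E,pi, sqrt(15), 4.25, 4.89 ]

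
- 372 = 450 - 822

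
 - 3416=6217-9633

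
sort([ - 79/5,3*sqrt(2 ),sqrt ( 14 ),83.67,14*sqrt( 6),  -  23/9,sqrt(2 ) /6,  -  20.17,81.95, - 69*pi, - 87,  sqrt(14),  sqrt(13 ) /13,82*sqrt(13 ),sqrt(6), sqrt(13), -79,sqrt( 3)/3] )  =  [ - 69*pi,-87, - 79  , - 20.17, - 79/5, - 23/9,sqrt ( 2) /6,sqrt(13 ) /13,  sqrt( 3)/3, sqrt( 6 ),sqrt( 13),sqrt( 14),sqrt(14), 3*sqrt(2),14*sqrt (6), 81.95,83.67,82*sqrt(13)]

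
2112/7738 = 1056/3869 = 0.27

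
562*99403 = 55864486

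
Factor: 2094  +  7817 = 9911 = 11^1*17^1*53^1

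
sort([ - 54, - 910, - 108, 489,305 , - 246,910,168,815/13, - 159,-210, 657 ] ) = [ - 910,  -  246, - 210,  -  159,  -  108,  -  54, 815/13,168,305,  489,657,910 ] 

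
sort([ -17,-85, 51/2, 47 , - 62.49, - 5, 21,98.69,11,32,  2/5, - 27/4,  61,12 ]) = [-85,-62.49, - 17,  -  27/4,-5, 2/5,11,12  ,  21,51/2,32, 47,61, 98.69 ]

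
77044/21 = 3668 + 16/21 = 3668.76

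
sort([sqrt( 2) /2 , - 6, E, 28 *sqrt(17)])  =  [- 6, sqrt( 2 ) /2,E,28*sqrt( 17)] 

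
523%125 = 23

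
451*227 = 102377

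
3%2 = 1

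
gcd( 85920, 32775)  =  15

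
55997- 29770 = 26227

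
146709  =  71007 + 75702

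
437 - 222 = 215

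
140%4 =0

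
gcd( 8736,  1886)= 2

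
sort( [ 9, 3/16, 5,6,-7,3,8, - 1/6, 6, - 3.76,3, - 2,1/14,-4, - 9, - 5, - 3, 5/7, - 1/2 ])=[ - 9, - 7, - 5, - 4, - 3.76, - 3, - 2, - 1/2, - 1/6, 1/14, 3/16, 5/7,3,3,5 , 6,6, 8, 9]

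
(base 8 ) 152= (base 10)106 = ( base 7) 211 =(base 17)64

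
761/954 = 761/954 = 0.80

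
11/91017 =11/91017 = 0.00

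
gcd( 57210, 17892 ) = 6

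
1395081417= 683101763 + 711979654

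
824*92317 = 76069208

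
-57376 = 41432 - 98808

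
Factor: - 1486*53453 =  - 79431158 = -2^1 * 743^1* 53453^1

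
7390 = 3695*2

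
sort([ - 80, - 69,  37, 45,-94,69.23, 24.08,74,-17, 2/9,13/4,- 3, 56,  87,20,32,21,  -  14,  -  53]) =[ - 94 , - 80, - 69, - 53, - 17, - 14, - 3 , 2/9, 13/4,20, 21, 24.08,32,37, 45,56, 69.23 , 74,87 ] 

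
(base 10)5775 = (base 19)FII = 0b1011010001111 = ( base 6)42423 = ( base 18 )hef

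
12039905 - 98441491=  - 86401586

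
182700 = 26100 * 7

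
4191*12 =50292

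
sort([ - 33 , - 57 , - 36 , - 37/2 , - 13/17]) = [ - 57 ,- 36,-33, - 37/2,  -  13/17] 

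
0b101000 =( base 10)40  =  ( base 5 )130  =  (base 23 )1H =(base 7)55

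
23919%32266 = 23919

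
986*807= 795702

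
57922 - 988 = 56934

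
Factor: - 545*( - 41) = 5^1*41^1*109^1 = 22345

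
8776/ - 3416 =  - 3 + 184/427=- 2.57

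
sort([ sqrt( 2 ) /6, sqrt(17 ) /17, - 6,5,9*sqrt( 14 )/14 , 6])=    [ - 6,sqrt(2)/6, sqrt( 17 )/17, 9 * sqrt(14 )/14,5, 6] 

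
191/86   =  191/86 = 2.22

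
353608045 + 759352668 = 1112960713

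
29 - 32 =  - 3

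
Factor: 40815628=2^2 *7^3  *  71^1*419^1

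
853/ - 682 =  - 853/682 = -  1.25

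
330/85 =66/17 = 3.88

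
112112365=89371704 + 22740661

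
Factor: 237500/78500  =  475/157 = 5^2*19^1*157^( - 1)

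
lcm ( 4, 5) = 20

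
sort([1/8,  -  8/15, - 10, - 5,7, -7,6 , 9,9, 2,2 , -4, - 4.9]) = [ - 10, - 7, - 5, - 4.9, - 4, - 8/15,1/8,2,  2, 6,  7,9,9]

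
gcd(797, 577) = 1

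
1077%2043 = 1077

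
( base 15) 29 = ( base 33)16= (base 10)39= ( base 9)43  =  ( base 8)47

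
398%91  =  34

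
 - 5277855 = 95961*(-55) 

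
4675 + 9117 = 13792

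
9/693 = 1/77 = 0.01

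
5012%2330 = 352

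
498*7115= 3543270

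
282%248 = 34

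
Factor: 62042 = 2^1*67^1*463^1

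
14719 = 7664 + 7055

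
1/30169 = 1/30169 = 0.00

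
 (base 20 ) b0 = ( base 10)220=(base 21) aa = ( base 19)bb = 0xDC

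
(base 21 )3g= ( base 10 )79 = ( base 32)2F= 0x4f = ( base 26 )31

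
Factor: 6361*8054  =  51231494= 2^1*4027^1*6361^1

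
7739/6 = 1289+ 5/6 = 1289.83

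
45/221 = 45/221 =0.20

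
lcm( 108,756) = 756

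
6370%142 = 122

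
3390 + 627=4017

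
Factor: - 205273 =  - 233^1*881^1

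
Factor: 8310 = 2^1*3^1*5^1 * 277^1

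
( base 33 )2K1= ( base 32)2on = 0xb17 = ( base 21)694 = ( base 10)2839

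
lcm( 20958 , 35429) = 1488018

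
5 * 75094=375470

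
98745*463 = 45718935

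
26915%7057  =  5744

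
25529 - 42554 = - 17025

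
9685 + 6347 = 16032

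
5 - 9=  - 4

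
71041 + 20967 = 92008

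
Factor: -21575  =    -  5^2*863^1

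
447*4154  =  1856838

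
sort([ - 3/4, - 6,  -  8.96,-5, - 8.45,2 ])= [ - 8.96,-8.45, - 6,- 5,- 3/4, 2]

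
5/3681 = 5/3681 =0.00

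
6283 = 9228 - 2945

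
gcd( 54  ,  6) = 6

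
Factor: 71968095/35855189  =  3^5*5^1*31^(-1)*53^(-1)*139^( - 1 )*157^( - 1)*59233^1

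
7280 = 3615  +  3665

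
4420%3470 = 950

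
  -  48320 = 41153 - 89473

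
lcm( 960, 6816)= 68160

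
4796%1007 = 768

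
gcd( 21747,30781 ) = 1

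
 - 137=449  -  586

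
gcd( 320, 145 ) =5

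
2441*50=122050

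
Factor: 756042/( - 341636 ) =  - 2^( - 1 )*3^1 * 7^1 * 47^1*223^(-1) =- 987/446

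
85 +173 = 258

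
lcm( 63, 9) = 63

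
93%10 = 3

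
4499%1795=909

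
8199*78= 639522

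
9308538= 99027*94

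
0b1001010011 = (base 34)HH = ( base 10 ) 595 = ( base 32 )ij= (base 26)MN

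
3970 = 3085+885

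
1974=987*2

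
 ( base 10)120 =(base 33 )3L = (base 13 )93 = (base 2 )1111000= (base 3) 11110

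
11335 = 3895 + 7440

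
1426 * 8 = 11408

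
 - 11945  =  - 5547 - 6398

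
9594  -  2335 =7259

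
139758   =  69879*2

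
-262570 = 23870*(- 11 )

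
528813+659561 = 1188374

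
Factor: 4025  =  5^2 *7^1*23^1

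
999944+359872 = 1359816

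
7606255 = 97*78415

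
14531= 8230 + 6301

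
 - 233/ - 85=2 + 63/85  =  2.74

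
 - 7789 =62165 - 69954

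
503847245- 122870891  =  380976354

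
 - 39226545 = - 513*76465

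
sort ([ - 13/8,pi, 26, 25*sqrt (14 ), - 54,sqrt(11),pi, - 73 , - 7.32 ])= [ - 73, - 54,-7.32,-13/8, pi, pi, sqrt( 11 ),26,25* sqrt(14)]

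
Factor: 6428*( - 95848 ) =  - 616110944 = - 2^5*1607^1*11981^1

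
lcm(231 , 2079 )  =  2079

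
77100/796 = 96 + 171/199 = 96.86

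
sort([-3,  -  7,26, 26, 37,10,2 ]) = [-7, - 3,2, 10, 26,26, 37]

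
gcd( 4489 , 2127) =1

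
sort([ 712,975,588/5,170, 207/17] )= [ 207/17,588/5,170, 712, 975 ]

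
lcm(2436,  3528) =102312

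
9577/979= 9577/979   =  9.78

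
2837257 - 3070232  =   - 232975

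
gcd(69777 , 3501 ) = 9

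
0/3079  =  0=0.00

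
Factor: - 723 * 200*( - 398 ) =2^4*3^1*5^2*199^1 * 241^1  =  57550800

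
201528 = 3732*54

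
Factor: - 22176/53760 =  - 33/80 = - 2^( - 4)*3^1*5^( - 1)*11^1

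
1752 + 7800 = 9552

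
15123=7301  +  7822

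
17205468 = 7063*2436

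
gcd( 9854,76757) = 1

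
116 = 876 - 760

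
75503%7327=2233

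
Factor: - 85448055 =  - 3^1*5^1*7^1 * 11^1*167^1*443^1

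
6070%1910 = 340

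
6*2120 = 12720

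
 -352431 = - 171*2061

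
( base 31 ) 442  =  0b111110000010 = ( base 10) 3970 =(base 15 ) 129a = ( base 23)7be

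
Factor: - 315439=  - 151^1*2089^1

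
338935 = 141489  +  197446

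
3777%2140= 1637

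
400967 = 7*57281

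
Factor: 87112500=2^2*3^1*5^5*23^1 * 101^1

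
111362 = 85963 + 25399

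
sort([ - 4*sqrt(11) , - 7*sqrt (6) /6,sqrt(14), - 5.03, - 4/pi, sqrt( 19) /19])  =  [ - 4*sqrt(11), - 5.03, - 7*sqrt(6 ) /6, - 4/pi, sqrt( 19) /19, sqrt (14 )]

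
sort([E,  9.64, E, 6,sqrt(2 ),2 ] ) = [ sqrt(2 ),2, E,E, 6,9.64]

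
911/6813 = 911/6813 = 0.13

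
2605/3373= 2605/3373 = 0.77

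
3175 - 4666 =-1491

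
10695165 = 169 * 63285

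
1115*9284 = 10351660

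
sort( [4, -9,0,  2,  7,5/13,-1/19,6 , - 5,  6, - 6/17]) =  [-9 , -5, - 6/17 , - 1/19, 0,5/13 , 2,4, 6,6,7] 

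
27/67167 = 3/7463= 0.00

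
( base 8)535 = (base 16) 15d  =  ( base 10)349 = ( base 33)AJ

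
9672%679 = 166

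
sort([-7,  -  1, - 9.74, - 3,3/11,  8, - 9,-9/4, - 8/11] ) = [-9.74, - 9,-7, - 3, - 9/4, - 1, - 8/11,3/11,8] 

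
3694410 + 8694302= 12388712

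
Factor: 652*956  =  2^4*163^1*239^1 = 623312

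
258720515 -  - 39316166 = 298036681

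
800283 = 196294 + 603989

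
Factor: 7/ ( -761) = -7^1*761^(  -  1 ) 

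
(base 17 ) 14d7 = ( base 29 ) 7e4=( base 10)6297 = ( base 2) 1100010011001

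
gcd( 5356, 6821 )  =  1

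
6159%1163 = 344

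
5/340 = 1/68=0.01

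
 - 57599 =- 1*57599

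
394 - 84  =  310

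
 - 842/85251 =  - 1 + 84409/85251 =- 0.01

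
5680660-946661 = 4733999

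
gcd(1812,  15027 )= 3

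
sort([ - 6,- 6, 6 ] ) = [ - 6, - 6,6 ] 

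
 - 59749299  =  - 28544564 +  - 31204735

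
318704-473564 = -154860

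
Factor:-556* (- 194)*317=2^3*97^1*139^1*317^1=34192888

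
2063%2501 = 2063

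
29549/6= 4924+5/6 =4924.83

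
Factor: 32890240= 2^7 *5^1  *17^1 * 3023^1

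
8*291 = 2328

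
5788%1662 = 802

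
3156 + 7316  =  10472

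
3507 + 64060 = 67567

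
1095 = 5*219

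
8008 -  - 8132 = 16140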